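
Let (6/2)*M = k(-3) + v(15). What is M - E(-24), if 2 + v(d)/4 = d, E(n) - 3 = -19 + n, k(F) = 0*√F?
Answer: 172/3 ≈ 57.333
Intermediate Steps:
k(F) = 0
E(n) = -16 + n (E(n) = 3 + (-19 + n) = -16 + n)
v(d) = -8 + 4*d
M = 52/3 (M = (0 + (-8 + 4*15))/3 = (0 + (-8 + 60))/3 = (0 + 52)/3 = (⅓)*52 = 52/3 ≈ 17.333)
M - E(-24) = 52/3 - (-16 - 24) = 52/3 - 1*(-40) = 52/3 + 40 = 172/3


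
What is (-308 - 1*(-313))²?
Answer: 25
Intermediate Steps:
(-308 - 1*(-313))² = (-308 + 313)² = 5² = 25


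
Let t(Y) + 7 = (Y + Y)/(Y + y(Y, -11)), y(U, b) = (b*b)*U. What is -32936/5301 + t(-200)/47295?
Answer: -10558050394/1699262055 ≈ -6.2133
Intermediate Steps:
y(U, b) = U*b² (y(U, b) = b²*U = U*b²)
t(Y) = -426/61 (t(Y) = -7 + (Y + Y)/(Y + Y*(-11)²) = -7 + (2*Y)/(Y + Y*121) = -7 + (2*Y)/(Y + 121*Y) = -7 + (2*Y)/((122*Y)) = -7 + (2*Y)*(1/(122*Y)) = -7 + 1/61 = -426/61)
-32936/5301 + t(-200)/47295 = -32936/5301 - 426/61/47295 = -32936*1/5301 - 426/61*1/47295 = -32936/5301 - 142/961665 = -10558050394/1699262055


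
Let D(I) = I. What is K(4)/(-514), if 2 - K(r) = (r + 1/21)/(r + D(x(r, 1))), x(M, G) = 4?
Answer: -251/86352 ≈ -0.0029067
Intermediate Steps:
K(r) = 2 - (1/21 + r)/(4 + r) (K(r) = 2 - (r + 1/21)/(r + 4) = 2 - (r + 1/21)/(4 + r) = 2 - (1/21 + r)/(4 + r))
K(4)/(-514) = ((167/21 + 4)/(4 + 4))/(-514) = ((251/21)/8)*(-1/514) = ((⅛)*(251/21))*(-1/514) = (251/168)*(-1/514) = -251/86352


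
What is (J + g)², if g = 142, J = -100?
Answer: 1764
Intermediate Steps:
(J + g)² = (-100 + 142)² = 42² = 1764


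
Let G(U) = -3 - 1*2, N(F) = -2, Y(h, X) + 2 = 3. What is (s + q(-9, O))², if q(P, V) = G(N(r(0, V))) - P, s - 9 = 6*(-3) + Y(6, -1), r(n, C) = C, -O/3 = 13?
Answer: 16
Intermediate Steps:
O = -39 (O = -3*13 = -39)
Y(h, X) = 1 (Y(h, X) = -2 + 3 = 1)
G(U) = -5 (G(U) = -3 - 2 = -5)
s = -8 (s = 9 + (6*(-3) + 1) = 9 + (-18 + 1) = 9 - 17 = -8)
q(P, V) = -5 - P
(s + q(-9, O))² = (-8 + (-5 - 1*(-9)))² = (-8 + (-5 + 9))² = (-8 + 4)² = (-4)² = 16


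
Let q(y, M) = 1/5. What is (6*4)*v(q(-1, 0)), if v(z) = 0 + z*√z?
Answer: 24*√5/25 ≈ 2.1466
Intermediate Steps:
q(y, M) = ⅕
v(z) = z^(3/2) (v(z) = 0 + z^(3/2) = z^(3/2))
(6*4)*v(q(-1, 0)) = (6*4)*(⅕)^(3/2) = 24*(√5/25) = 24*√5/25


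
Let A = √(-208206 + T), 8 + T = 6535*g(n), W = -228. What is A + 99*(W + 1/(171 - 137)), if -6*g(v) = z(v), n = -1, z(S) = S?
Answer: -767349/34 + I*√7456494/6 ≈ -22569.0 + 455.11*I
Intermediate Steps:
g(v) = -v/6
T = 6487/6 (T = -8 + 6535*(-⅙*(-1)) = -8 + 6535*(⅙) = -8 + 6535/6 = 6487/6 ≈ 1081.2)
A = I*√7456494/6 (A = √(-208206 + 6487/6) = √(-1242749/6) = I*√7456494/6 ≈ 455.11*I)
A + 99*(W + 1/(171 - 137)) = I*√7456494/6 + 99*(-228 + 1/(171 - 137)) = I*√7456494/6 + 99*(-228 + 1/34) = I*√7456494/6 + 99*(-7751/34) = I*√7456494/6 - 767349/34 = -767349/34 + I*√7456494/6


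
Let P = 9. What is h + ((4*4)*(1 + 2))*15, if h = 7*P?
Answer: 783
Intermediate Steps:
h = 63 (h = 7*9 = 63)
h + ((4*4)*(1 + 2))*15 = 63 + ((4*4)*(1 + 2))*15 = 63 + (16*3)*15 = 63 + 48*15 = 63 + 720 = 783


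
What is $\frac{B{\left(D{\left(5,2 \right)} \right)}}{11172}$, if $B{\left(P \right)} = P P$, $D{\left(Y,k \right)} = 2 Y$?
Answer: $\frac{25}{2793} \approx 0.0089509$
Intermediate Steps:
$B{\left(P \right)} = P^{2}$
$\frac{B{\left(D{\left(5,2 \right)} \right)}}{11172} = \frac{\left(2 \cdot 5\right)^{2}}{11172} = 10^{2} \cdot \frac{1}{11172} = 100 \cdot \frac{1}{11172} = \frac{25}{2793}$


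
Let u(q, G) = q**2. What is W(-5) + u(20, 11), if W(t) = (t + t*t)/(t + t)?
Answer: 398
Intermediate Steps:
W(t) = (t + t**2)/(2*t) (W(t) = (t + t**2)/((2*t)) = (t + t**2)*(1/(2*t)) = (t + t**2)/(2*t))
W(-5) + u(20, 11) = (1/2 + (1/2)*(-5)) + 20**2 = (1/2 - 5/2) + 400 = -2 + 400 = 398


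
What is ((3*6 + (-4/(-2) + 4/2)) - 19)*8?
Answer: 24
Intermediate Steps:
((3*6 + (-4/(-2) + 4/2)) - 19)*8 = ((18 + (-4*(-½) + 4*(½))) - 19)*8 = ((18 + (2 + 2)) - 19)*8 = ((18 + 4) - 19)*8 = (22 - 19)*8 = 3*8 = 24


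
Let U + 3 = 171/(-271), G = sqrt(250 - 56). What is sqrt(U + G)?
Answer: sqrt(-266664 + 73441*sqrt(194))/271 ≈ 3.2090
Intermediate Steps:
G = sqrt(194) ≈ 13.928
U = -984/271 (U = -3 + 171/(-271) = -3 + 171*(-1/271) = -3 - 171/271 = -984/271 ≈ -3.6310)
sqrt(U + G) = sqrt(-984/271 + sqrt(194))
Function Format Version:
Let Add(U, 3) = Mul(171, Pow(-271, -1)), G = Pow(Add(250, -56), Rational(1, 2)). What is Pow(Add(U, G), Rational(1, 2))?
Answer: Mul(Rational(1, 271), Pow(Add(-266664, Mul(73441, Pow(194, Rational(1, 2)))), Rational(1, 2))) ≈ 3.2090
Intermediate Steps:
G = Pow(194, Rational(1, 2)) ≈ 13.928
U = Rational(-984, 271) (U = Add(-3, Mul(171, Pow(-271, -1))) = Add(-3, Mul(171, Rational(-1, 271))) = Add(-3, Rational(-171, 271)) = Rational(-984, 271) ≈ -3.6310)
Pow(Add(U, G), Rational(1, 2)) = Pow(Add(Rational(-984, 271), Pow(194, Rational(1, 2))), Rational(1, 2))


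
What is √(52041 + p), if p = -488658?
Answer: 3*I*√48513 ≈ 660.77*I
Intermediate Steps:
√(52041 + p) = √(52041 - 488658) = √(-436617) = 3*I*√48513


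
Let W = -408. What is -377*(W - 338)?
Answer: 281242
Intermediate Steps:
-377*(W - 338) = -377*(-408 - 338) = -377*(-746) = 281242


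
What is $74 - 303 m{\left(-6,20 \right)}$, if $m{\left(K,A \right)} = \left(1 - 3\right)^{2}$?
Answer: $-1138$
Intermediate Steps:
$m{\left(K,A \right)} = 4$ ($m{\left(K,A \right)} = \left(-2\right)^{2} = 4$)
$74 - 303 m{\left(-6,20 \right)} = 74 - 1212 = -1138$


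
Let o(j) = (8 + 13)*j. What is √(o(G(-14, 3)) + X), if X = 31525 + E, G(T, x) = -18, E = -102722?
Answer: 5*I*√2863 ≈ 267.54*I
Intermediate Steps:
o(j) = 21*j
X = -71197 (X = 31525 - 102722 = -71197)
√(o(G(-14, 3)) + X) = √(21*(-18) - 71197) = √(-378 - 71197) = √(-71575) = 5*I*√2863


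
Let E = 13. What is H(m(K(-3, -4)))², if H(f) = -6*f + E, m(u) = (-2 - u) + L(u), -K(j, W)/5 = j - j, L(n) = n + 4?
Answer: 1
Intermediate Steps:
L(n) = 4 + n
K(j, W) = 0 (K(j, W) = -5*(j - j) = -5*0 = 0)
m(u) = 2 (m(u) = (-2 - u) + (4 + u) = 2)
H(f) = 13 - 6*f (H(f) = -6*f + 13 = 13 - 6*f)
H(m(K(-3, -4)))² = (13 - 6*2)² = (13 - 12)² = 1² = 1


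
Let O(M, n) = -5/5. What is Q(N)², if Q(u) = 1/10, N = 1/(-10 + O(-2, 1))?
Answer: 1/100 ≈ 0.010000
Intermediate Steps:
O(M, n) = -1 (O(M, n) = -5*⅕ = -1)
N = -1/11 (N = 1/(-10 - 1) = 1/(-11) = -1/11 ≈ -0.090909)
Q(u) = ⅒
Q(N)² = (⅒)² = 1/100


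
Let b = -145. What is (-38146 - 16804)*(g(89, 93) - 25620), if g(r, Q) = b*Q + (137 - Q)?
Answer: 2146401950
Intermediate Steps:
g(r, Q) = 137 - 146*Q (g(r, Q) = -145*Q + (137 - Q) = 137 - 146*Q)
(-38146 - 16804)*(g(89, 93) - 25620) = (-38146 - 16804)*((137 - 146*93) - 25620) = -54950*((137 - 13578) - 25620) = -54950*(-13441 - 25620) = -54950*(-39061) = 2146401950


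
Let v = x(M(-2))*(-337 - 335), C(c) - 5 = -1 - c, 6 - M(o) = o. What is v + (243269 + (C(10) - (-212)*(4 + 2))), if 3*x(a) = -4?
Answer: 245431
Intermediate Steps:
M(o) = 6 - o
x(a) = -4/3 (x(a) = (⅓)*(-4) = -4/3)
C(c) = 4 - c (C(c) = 5 + (-1 - c) = 4 - c)
v = 896 (v = -4*(-337 - 335)/3 = -4/3*(-672) = 896)
v + (243269 + (C(10) - (-212)*(4 + 2))) = 896 + (243269 + ((4 - 1*10) - (-212)*(4 + 2))) = 896 + (243269 + ((4 - 10) - (-212)*6)) = 896 + (243269 + (-6 - 53*(-24))) = 896 + (243269 + (-6 + 1272)) = 896 + (243269 + 1266) = 896 + 244535 = 245431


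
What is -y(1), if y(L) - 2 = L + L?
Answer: -4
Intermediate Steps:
y(L) = 2 + 2*L (y(L) = 2 + (L + L) = 2 + 2*L)
-y(1) = -(2 + 2*1) = -(2 + 2) = -1*4 = -4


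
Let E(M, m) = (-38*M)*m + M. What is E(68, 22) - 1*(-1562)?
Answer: -55218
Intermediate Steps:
E(M, m) = M - 38*M*m (E(M, m) = -38*M*m + M = M - 38*M*m)
E(68, 22) - 1*(-1562) = 68*(1 - 38*22) - 1*(-1562) = 68*(1 - 836) + 1562 = 68*(-835) + 1562 = -56780 + 1562 = -55218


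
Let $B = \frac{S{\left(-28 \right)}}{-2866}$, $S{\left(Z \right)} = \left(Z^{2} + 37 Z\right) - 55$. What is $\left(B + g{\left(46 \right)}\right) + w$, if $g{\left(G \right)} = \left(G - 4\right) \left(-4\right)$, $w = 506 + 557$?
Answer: $\frac{2565377}{2866} \approx 895.11$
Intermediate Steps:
$w = 1063$
$S{\left(Z \right)} = -55 + Z^{2} + 37 Z$
$g{\left(G \right)} = 16 - 4 G$ ($g{\left(G \right)} = \left(-4 + G\right) \left(-4\right) = 16 - 4 G$)
$B = \frac{307}{2866}$ ($B = \frac{-55 + \left(-28\right)^{2} + 37 \left(-28\right)}{-2866} = \left(-55 + 784 - 1036\right) \left(- \frac{1}{2866}\right) = \left(-307\right) \left(- \frac{1}{2866}\right) = \frac{307}{2866} \approx 0.10712$)
$\left(B + g{\left(46 \right)}\right) + w = \left(\frac{307}{2866} + \left(16 - 184\right)\right) + 1063 = \left(\frac{307}{2866} - 168\right) + 1063 = - \frac{481181}{2866} + 1063 = \frac{2565377}{2866}$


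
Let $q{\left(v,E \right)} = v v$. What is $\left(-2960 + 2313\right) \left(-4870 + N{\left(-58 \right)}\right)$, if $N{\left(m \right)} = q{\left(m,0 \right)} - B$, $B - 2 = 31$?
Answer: $995733$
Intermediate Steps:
$B = 33$ ($B = 2 + 31 = 33$)
$q{\left(v,E \right)} = v^{2}$
$N{\left(m \right)} = -33 + m^{2}$ ($N{\left(m \right)} = m^{2} - 33 = -33 + m^{2}$)
$\left(-2960 + 2313\right) \left(-4870 + N{\left(-58 \right)}\right) = \left(-2960 + 2313\right) \left(-4870 - \left(33 - \left(-58\right)^{2}\right)\right) = - 647 \left(-4870 + \left(-33 + 3364\right)\right) = - 647 \left(-4870 + 3331\right) = \left(-647\right) \left(-1539\right) = 995733$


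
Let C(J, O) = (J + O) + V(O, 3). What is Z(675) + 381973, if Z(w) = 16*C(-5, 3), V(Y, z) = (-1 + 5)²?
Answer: 382197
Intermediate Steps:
V(Y, z) = 16 (V(Y, z) = 4² = 16)
C(J, O) = 16 + J + O (C(J, O) = (J + O) + 16 = 16 + J + O)
Z(w) = 224 (Z(w) = 16*(16 - 5 + 3) = 16*14 = 224)
Z(675) + 381973 = 224 + 381973 = 382197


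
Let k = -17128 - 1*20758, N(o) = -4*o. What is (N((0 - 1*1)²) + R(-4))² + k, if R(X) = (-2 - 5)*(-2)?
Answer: -37786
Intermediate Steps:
R(X) = 14 (R(X) = -7*(-2) = 14)
k = -37886 (k = -17128 - 20758 = -37886)
(N((0 - 1*1)²) + R(-4))² + k = (-4*(0 - 1*1)² + 14)² - 37886 = (-4*(0 - 1)² + 14)² - 37886 = (-4*(-1)² + 14)² - 37886 = (-4*1 + 14)² - 37886 = (-4 + 14)² - 37886 = 10² - 37886 = 100 - 37886 = -37786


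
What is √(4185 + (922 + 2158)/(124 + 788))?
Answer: 5*√2177286/114 ≈ 64.718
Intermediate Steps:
√(4185 + (922 + 2158)/(124 + 788)) = √(4185 + 3080/912) = √(4185 + 3080*(1/912)) = √(4185 + 385/114) = √(477475/114) = 5*√2177286/114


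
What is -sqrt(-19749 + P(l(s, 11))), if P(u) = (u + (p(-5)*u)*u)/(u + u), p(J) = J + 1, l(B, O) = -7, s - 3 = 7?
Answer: -I*sqrt(78938)/2 ≈ -140.48*I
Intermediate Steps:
s = 10 (s = 3 + 7 = 10)
p(J) = 1 + J
P(u) = (u - 4*u**2)/(2*u) (P(u) = (u + ((1 - 5)*u)*u)/(u + u) = (u + (-4*u)*u)/((2*u)) = (u - 4*u**2)*(1/(2*u)) = (u - 4*u**2)/(2*u))
-sqrt(-19749 + P(l(s, 11))) = -sqrt(-19749 + (1/2 - 2*(-7))) = -sqrt(-19749 + (1/2 + 14)) = -sqrt(-19749 + 29/2) = -sqrt(-39469/2) = -I*sqrt(78938)/2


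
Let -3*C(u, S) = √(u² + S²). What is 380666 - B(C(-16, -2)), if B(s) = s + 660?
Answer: 380006 + 2*√65/3 ≈ 3.8001e+5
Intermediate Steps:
C(u, S) = -√(S² + u²)/3 (C(u, S) = -√(u² + S²)/3 = -√(S² + u²)/3)
B(s) = 660 + s
380666 - B(C(-16, -2)) = 380666 - (660 - √((-2)² + (-16)²)/3) = 380666 - (660 - √(4 + 256)/3) = 380666 - (660 - 2*√65/3) = 380666 + (-660 + 2*√65/3) = 380006 + 2*√65/3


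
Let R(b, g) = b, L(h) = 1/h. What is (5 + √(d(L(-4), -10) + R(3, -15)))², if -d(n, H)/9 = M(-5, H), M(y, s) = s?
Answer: (5 + √93)² ≈ 214.44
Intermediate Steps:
L(h) = 1/h
d(n, H) = -9*H
(5 + √(d(L(-4), -10) + R(3, -15)))² = (5 + √(-9*(-10) + 3))² = (5 + √(90 + 3))² = (5 + √93)²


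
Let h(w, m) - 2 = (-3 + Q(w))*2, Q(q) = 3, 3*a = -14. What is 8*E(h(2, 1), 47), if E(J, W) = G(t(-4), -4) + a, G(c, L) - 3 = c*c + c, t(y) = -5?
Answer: 440/3 ≈ 146.67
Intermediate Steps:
a = -14/3 (a = (⅓)*(-14) = -14/3 ≈ -4.6667)
G(c, L) = 3 + c + c² (G(c, L) = 3 + (c*c + c) = 3 + (c² + c) = 3 + (c + c²) = 3 + c + c²)
h(w, m) = 2 (h(w, m) = 2 + (-3 + 3)*2 = 2 + 0*2 = 2 + 0 = 2)
E(J, W) = 55/3 (E(J, W) = (3 - 5 + (-5)²) - 14/3 = (3 - 5 + 25) - 14/3 = 23 - 14/3 = 55/3)
8*E(h(2, 1), 47) = 8*(55/3) = 440/3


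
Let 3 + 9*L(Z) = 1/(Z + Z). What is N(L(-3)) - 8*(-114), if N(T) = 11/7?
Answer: 6395/7 ≈ 913.57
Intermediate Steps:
L(Z) = -1/3 + 1/(18*Z) (L(Z) = -1/3 + 1/(9*(Z + Z)) = -1/3 + 1/(9*((2*Z))) = -1/3 + (1/(2*Z))/9 = -1/3 + 1/(18*Z))
N(T) = 11/7 (N(T) = 11*(1/7) = 11/7)
N(L(-3)) - 8*(-114) = 11/7 - 8*(-114) = 11/7 + 912 = 6395/7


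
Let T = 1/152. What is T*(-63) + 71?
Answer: 10729/152 ≈ 70.586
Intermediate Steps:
T = 1/152 ≈ 0.0065789
T*(-63) + 71 = (1/152)*(-63) + 71 = -63/152 + 71 = 10729/152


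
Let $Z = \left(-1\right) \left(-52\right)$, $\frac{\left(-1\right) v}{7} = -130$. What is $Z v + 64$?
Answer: $47384$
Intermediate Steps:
$v = 910$ ($v = \left(-7\right) \left(-130\right) = 910$)
$Z = 52$
$Z v + 64 = 52 \cdot 910 + 64 = 47320 + 64 = 47384$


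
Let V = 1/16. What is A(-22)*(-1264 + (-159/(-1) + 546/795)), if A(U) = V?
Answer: -292643/4240 ≈ -69.020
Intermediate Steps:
V = 1/16 ≈ 0.062500
A(U) = 1/16
A(-22)*(-1264 + (-159/(-1) + 546/795)) = (-1264 + (-159/(-1) + 546/795))/16 = (-1264 + (-159*(-1) + 546*(1/795)))/16 = (-1264 + (159 + 182/265))/16 = (-1264 + 42317/265)/16 = (1/16)*(-292643/265) = -292643/4240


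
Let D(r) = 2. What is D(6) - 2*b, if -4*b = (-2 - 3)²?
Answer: 29/2 ≈ 14.500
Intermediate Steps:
b = -25/4 (b = -(-2 - 3)²/4 = -¼*(-5)² = -¼*25 = -25/4 ≈ -6.2500)
D(6) - 2*b = 2 - 2*(-25/4) = 2 + 25/2 = 29/2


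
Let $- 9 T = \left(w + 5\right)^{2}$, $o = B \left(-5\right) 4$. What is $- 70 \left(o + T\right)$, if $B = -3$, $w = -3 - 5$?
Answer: $-4130$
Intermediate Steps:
$w = -8$
$o = 60$ ($o = \left(-3\right) \left(-5\right) 4 = 15 \cdot 4 = 60$)
$T = -1$ ($T = - \frac{\left(-8 + 5\right)^{2}}{9} = - \frac{\left(-3\right)^{2}}{9} = \left(- \frac{1}{9}\right) 9 = -1$)
$- 70 \left(o + T\right) = - 70 \left(60 - 1\right) = \left(-70\right) 59 = -4130$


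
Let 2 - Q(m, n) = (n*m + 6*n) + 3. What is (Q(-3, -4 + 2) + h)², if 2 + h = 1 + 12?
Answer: 256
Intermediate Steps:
Q(m, n) = -1 - 6*n - m*n (Q(m, n) = 2 - ((n*m + 6*n) + 3) = 2 - ((m*n + 6*n) + 3) = 2 - ((6*n + m*n) + 3) = 2 - (3 + 6*n + m*n) = 2 + (-3 - 6*n - m*n) = -1 - 6*n - m*n)
h = 11 (h = -2 + (1 + 12) = -2 + 13 = 11)
(Q(-3, -4 + 2) + h)² = ((-1 - 6*(-4 + 2) - 1*(-3)*(-4 + 2)) + 11)² = ((-1 - 6*(-2) - 1*(-3)*(-2)) + 11)² = ((-1 + 12 - 6) + 11)² = (5 + 11)² = 16² = 256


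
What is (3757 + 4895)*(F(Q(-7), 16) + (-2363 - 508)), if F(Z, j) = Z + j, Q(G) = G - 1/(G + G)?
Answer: -24761406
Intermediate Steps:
Q(G) = G - 1/(2*G)
(3757 + 4895)*(F(Q(-7), 16) + (-2363 - 508)) = (3757 + 4895)*(((-7 - ½/(-7)) + 16) + (-2363 - 508)) = 8652*(((-7 - ½*(-⅐)) + 16) - 2871) = 8652*(((-7 + 1/14) + 16) - 2871) = 8652*((-97/14 + 16) - 2871) = 8652*(127/14 - 2871) = 8652*(-40067/14) = -24761406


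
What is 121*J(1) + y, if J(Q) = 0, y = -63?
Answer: -63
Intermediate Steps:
121*J(1) + y = 121*0 - 63 = 0 - 63 = -63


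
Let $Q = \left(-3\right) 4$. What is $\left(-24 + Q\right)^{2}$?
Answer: $1296$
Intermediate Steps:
$Q = -12$
$\left(-24 + Q\right)^{2} = \left(-24 - 12\right)^{2} = \left(-36\right)^{2} = 1296$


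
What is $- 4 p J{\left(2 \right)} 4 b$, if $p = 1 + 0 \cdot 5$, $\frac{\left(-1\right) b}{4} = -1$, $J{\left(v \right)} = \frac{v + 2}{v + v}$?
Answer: $-64$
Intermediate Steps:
$J{\left(v \right)} = \frac{2 + v}{2 v}$
$b = 4$ ($b = \left(-4\right) \left(-1\right) = 4$)
$p = 1$ ($p = 1 + 0 = 1$)
$- 4 p J{\left(2 \right)} 4 b = \left(-4\right) 1 \frac{2 + 2}{2 \cdot 2} \cdot 4 \cdot 4 = - 4 \cdot \frac{1}{2} \cdot \frac{1}{2} \cdot 4 \cdot 4 \cdot 4 = - 4 \cdot 1 \cdot 4 \cdot 4 = - 4 \cdot 4 \cdot 4 = \left(-4\right) 16 = -64$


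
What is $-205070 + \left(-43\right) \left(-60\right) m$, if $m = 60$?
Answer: $-50270$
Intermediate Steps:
$-205070 + \left(-43\right) \left(-60\right) m = -205070 + \left(-43\right) \left(-60\right) 60 = -205070 + 2580 \cdot 60 = -205070 + 154800 = -50270$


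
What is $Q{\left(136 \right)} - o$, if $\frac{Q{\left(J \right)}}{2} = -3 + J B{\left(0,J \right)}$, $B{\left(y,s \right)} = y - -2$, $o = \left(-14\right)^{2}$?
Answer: $342$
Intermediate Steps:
$o = 196$
$B{\left(y,s \right)} = 2 + y$ ($B{\left(y,s \right)} = y + 2 = 2 + y$)
$Q{\left(J \right)} = -6 + 4 J$ ($Q{\left(J \right)} = 2 \left(-3 + J \left(2 + 0\right)\right) = 2 \left(-3 + J 2\right) = 2 \left(-3 + 2 J\right) = -6 + 4 J$)
$Q{\left(136 \right)} - o = \left(-6 + 4 \cdot 136\right) - 196 = \left(-6 + 544\right) - 196 = 538 - 196 = 342$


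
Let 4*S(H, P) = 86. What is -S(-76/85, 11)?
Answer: -43/2 ≈ -21.500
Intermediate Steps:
S(H, P) = 43/2 (S(H, P) = (¼)*86 = 43/2)
-S(-76/85, 11) = -1*43/2 = -43/2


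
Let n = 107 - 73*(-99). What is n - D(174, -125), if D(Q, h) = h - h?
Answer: 7334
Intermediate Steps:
n = 7334 (n = 107 + 7227 = 7334)
D(Q, h) = 0
n - D(174, -125) = 7334 - 1*0 = 7334 + 0 = 7334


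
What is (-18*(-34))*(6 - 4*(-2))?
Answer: 8568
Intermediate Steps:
(-18*(-34))*(6 - 4*(-2)) = 612*(6 + 8) = 612*14 = 8568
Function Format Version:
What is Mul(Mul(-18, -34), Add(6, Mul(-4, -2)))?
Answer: 8568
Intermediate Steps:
Mul(Mul(-18, -34), Add(6, Mul(-4, -2))) = Mul(612, Add(6, 8)) = Mul(612, 14) = 8568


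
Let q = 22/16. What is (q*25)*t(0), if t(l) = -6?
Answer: -825/4 ≈ -206.25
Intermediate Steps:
q = 11/8 (q = 22*(1/16) = 11/8 ≈ 1.3750)
(q*25)*t(0) = ((11/8)*25)*(-6) = (275/8)*(-6) = -825/4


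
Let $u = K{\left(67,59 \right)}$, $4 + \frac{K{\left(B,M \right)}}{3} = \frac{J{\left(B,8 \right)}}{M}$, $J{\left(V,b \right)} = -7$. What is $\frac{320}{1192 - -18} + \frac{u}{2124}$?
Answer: $\frac{435767}{1684804} \approx 0.25865$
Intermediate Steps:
$K{\left(B,M \right)} = -12 - \frac{21}{M}$ ($K{\left(B,M \right)} = -12 + 3 \left(- \frac{7}{M}\right) = -12 - \frac{21}{M}$)
$u = - \frac{729}{59}$ ($u = -12 - \frac{21}{59} = - \frac{729}{59} \approx -12.356$)
$\frac{320}{1192 - -18} + \frac{u}{2124} = \frac{320}{1192 - -18} - \frac{729}{59 \cdot 2124} = \frac{320}{1192 + 18} - \frac{81}{13924} = \frac{320}{1210} - \frac{81}{13924} = 320 \cdot \frac{1}{1210} - \frac{81}{13924} = \frac{32}{121} - \frac{81}{13924} = \frac{435767}{1684804}$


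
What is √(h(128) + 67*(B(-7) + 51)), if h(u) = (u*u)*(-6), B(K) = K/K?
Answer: 2*I*√23705 ≈ 307.93*I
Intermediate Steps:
B(K) = 1
h(u) = -6*u² (h(u) = u²*(-6) = -6*u²)
√(h(128) + 67*(B(-7) + 51)) = √(-6*128² + 67*(1 + 51)) = √(-6*16384 + 67*52) = √(-98304 + 3484) = √(-94820) = 2*I*√23705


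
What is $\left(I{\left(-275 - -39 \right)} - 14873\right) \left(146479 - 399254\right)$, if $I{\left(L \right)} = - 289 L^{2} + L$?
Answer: $4072521977075$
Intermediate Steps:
$I{\left(L \right)} = L - 289 L^{2}$
$\left(I{\left(-275 - -39 \right)} - 14873\right) \left(146479 - 399254\right) = \left(\left(-275 - -39\right) \left(1 - 289 \left(-275 - -39\right)\right) - 14873\right) \left(146479 - 399254\right) = \left(\left(-275 + 39\right) \left(1 - 289 \left(-275 + 39\right)\right) - 14873\right) \left(-252775\right) = \left(- 236 \left(1 - -68204\right) - 14873\right) \left(-252775\right) = \left(- 236 \left(1 + 68204\right) - 14873\right) \left(-252775\right) = \left(\left(-236\right) 68205 - 14873\right) \left(-252775\right) = \left(-16096380 - 14873\right) \left(-252775\right) = \left(-16111253\right) \left(-252775\right) = 4072521977075$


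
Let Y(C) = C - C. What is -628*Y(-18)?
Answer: 0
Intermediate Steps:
Y(C) = 0
-628*Y(-18) = -628*0 = 0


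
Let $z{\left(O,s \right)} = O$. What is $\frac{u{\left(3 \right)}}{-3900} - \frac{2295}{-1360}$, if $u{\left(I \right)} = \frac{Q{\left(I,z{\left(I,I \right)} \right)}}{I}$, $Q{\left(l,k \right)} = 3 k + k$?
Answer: $\frac{26309}{15600} \approx 1.6865$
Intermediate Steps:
$Q{\left(l,k \right)} = 4 k$
$u{\left(I \right)} = 4$ ($u{\left(I \right)} = \frac{4 I}{I} = 4$)
$\frac{u{\left(3 \right)}}{-3900} - \frac{2295}{-1360} = \frac{4}{-3900} - \frac{2295}{-1360} = 4 \left(- \frac{1}{3900}\right) - - \frac{27}{16} = - \frac{1}{975} + \frac{27}{16} = \frac{26309}{15600}$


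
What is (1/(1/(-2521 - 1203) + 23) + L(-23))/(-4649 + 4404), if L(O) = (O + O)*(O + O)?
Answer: -36248248/4196899 ≈ -8.6369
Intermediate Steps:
L(O) = 4*O**2 (L(O) = (2*O)*(2*O) = 4*O**2)
(1/(1/(-2521 - 1203) + 23) + L(-23))/(-4649 + 4404) = (1/(1/(-2521 - 1203) + 23) + 4*(-23)**2)/(-4649 + 4404) = (1/(1/(-3724) + 23) + 4*529)/(-245) = (1/(-1/3724 + 23) + 2116)*(-1/245) = (1/(85651/3724) + 2116)*(-1/245) = (3724/85651 + 2116)*(-1/245) = (181241240/85651)*(-1/245) = -36248248/4196899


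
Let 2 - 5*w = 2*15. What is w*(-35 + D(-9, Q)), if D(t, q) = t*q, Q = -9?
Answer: -1288/5 ≈ -257.60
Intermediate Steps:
D(t, q) = q*t
w = -28/5 (w = 2/5 - 2*15/5 = 2/5 - 1/5*30 = 2/5 - 6 = -28/5 ≈ -5.6000)
w*(-35 + D(-9, Q)) = -28*(-35 - 9*(-9))/5 = -28*(-35 + 81)/5 = -28/5*46 = -1288/5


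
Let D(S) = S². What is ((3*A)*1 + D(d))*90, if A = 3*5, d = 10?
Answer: 13050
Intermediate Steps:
A = 15
((3*A)*1 + D(d))*90 = ((3*15)*1 + 10²)*90 = (45*1 + 100)*90 = (45 + 100)*90 = 145*90 = 13050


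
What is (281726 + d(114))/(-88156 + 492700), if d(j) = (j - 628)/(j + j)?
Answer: 32116507/46118016 ≈ 0.69640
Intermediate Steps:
d(j) = (-628 + j)/(2*j) (d(j) = (-628 + j)/((2*j)) = (-628 + j)*(1/(2*j)) = (-628 + j)/(2*j))
(281726 + d(114))/(-88156 + 492700) = (281726 + (½)*(-628 + 114)/114)/(-88156 + 492700) = (281726 + (½)*(1/114)*(-514))/404544 = (281726 - 257/114)*(1/404544) = (32116507/114)*(1/404544) = 32116507/46118016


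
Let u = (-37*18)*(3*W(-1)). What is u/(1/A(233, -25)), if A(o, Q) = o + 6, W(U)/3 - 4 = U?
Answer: -4297698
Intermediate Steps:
W(U) = 12 + 3*U
A(o, Q) = 6 + o
u = -17982 (u = (-37*18)*(3*(12 + 3*(-1))) = -1998*(12 - 3) = -1998*9 = -666*27 = -17982)
u/(1/A(233, -25)) = -17982/(1/(6 + 233)) = -17982/(1/239) = -17982/1/239 = -17982*239 = -4297698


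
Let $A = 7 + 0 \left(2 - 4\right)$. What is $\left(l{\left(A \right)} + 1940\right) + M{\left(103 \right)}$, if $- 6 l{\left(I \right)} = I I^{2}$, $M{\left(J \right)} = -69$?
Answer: $\frac{10883}{6} \approx 1813.8$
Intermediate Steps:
$A = 7$ ($A = 7 + 0 \left(-2\right) = 7 + 0 = 7$)
$l{\left(I \right)} = - \frac{I^{3}}{6}$ ($l{\left(I \right)} = - \frac{I I^{2}}{6} = - \frac{I^{3}}{6}$)
$\left(l{\left(A \right)} + 1940\right) + M{\left(103 \right)} = \left(- \frac{7^{3}}{6} + 1940\right) - 69 = \left(\left(- \frac{1}{6}\right) 343 + 1940\right) - 69 = \left(- \frac{343}{6} + 1940\right) - 69 = \frac{11297}{6} - 69 = \frac{10883}{6}$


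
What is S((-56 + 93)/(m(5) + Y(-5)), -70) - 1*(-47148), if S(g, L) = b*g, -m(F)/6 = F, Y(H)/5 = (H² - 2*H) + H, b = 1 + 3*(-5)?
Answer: 2828621/60 ≈ 47144.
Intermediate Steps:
b = -14 (b = 1 - 15 = -14)
Y(H) = -5*H + 5*H² (Y(H) = 5*((H² - 2*H) + H) = 5*(H² - H) = -5*H + 5*H²)
m(F) = -6*F
S(g, L) = -14*g
S((-56 + 93)/(m(5) + Y(-5)), -70) - 1*(-47148) = -14*(-56 + 93)/(-6*5 + 5*(-5)*(-1 - 5)) - 1*(-47148) = -518/(-30 + 5*(-5)*(-6)) + 47148 = -518/(-30 + 150) + 47148 = -518/120 + 47148 = -14*37/120 + 47148 = -259/60 + 47148 = 2828621/60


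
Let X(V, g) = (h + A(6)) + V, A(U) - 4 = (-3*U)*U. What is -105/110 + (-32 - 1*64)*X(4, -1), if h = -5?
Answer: 221739/22 ≈ 10079.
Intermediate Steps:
A(U) = 4 - 3*U**2 (A(U) = 4 + (-3*U)*U = 4 - 3*U**2)
X(V, g) = -109 + V (X(V, g) = (-5 + (4 - 3*6**2)) + V = (-5 + (4 - 3*36)) + V = (-5 + (4 - 108)) + V = (-5 - 104) + V = -109 + V)
-105/110 + (-32 - 1*64)*X(4, -1) = -105/110 + (-32 - 1*64)*(-109 + 4) = -105*1/110 + (-32 - 64)*(-105) = -21/22 - 96*(-105) = -21/22 + 10080 = 221739/22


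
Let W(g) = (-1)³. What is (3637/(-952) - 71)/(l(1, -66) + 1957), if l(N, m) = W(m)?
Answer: -23743/620704 ≈ -0.038252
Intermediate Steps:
W(g) = -1
l(N, m) = -1
(3637/(-952) - 71)/(l(1, -66) + 1957) = (3637/(-952) - 71)/(-1 + 1957) = (3637*(-1/952) - 71)/1956 = (-3637/952 - 71)*(1/1956) = -71229/952*1/1956 = -23743/620704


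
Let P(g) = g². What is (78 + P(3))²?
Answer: 7569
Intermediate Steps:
(78 + P(3))² = (78 + 3²)² = (78 + 9)² = 87² = 7569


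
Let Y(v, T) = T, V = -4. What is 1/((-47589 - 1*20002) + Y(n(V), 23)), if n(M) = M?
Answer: -1/67568 ≈ -1.4800e-5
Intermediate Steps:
1/((-47589 - 1*20002) + Y(n(V), 23)) = 1/((-47589 - 1*20002) + 23) = 1/((-47589 - 20002) + 23) = 1/(-67591 + 23) = 1/(-67568) = -1/67568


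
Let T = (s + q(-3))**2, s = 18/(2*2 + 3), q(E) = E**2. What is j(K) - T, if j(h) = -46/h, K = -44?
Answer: -143215/1078 ≈ -132.85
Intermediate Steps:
s = 18/7 (s = 18/(4 + 3) = 18/7 ≈ 2.5714)
T = 6561/49 (T = (18/7 + (-3)**2)**2 = (18/7 + 9)**2 = (81/7)**2 = 6561/49 ≈ 133.90)
j(K) - T = -46/(-44) - 1*6561/49 = -46*(-1/44) - 6561/49 = 23/22 - 6561/49 = -143215/1078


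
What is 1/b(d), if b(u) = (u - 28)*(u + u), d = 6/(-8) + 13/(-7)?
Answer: 392/62561 ≈ 0.0062659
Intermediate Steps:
d = -73/28 (d = 6*(-⅛) + 13*(-⅐) = -¾ - 13/7 = -73/28 ≈ -2.6071)
b(u) = 2*u*(-28 + u) (b(u) = (-28 + u)*(2*u) = 2*u*(-28 + u))
1/b(d) = 1/(2*(-73/28)*(-28 - 73/28)) = 1/(2*(-73/28)*(-857/28)) = 1/(62561/392) = 392/62561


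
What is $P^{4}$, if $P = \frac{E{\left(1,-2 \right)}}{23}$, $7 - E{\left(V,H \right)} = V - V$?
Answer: $\frac{2401}{279841} \approx 0.0085799$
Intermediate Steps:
$E{\left(V,H \right)} = 7$ ($E{\left(V,H \right)} = 7 - \left(V - V\right) = 7 - 0 = 7 + 0 = 7$)
$P = \frac{7}{23} \approx 0.30435$
$P^{4} = \left(\frac{7}{23}\right)^{4} = \frac{2401}{279841}$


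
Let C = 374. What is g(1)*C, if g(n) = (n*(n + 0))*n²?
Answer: 374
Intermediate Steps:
g(n) = n⁴ (g(n) = (n*n)*n² = n²*n² = n⁴)
g(1)*C = 1⁴*374 = 1*374 = 374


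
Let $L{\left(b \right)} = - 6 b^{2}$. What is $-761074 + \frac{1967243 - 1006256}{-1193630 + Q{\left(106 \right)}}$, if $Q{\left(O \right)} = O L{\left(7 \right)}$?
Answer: $- \frac{932159829743}{1224794} \approx -7.6108 \cdot 10^{5}$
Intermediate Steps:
$Q{\left(O \right)} = - 294 O$ ($Q{\left(O \right)} = O \left(- 6 \cdot 7^{2}\right) = O \left(\left(-6\right) 49\right) = O \left(-294\right) = - 294 O$)
$-761074 + \frac{1967243 - 1006256}{-1193630 + Q{\left(106 \right)}} = -761074 + \frac{1967243 - 1006256}{-1193630 - 31164} = -761074 + \frac{960987}{-1193630 - 31164} = -761074 + \frac{960987}{-1224794} = -761074 + 960987 \left(- \frac{1}{1224794}\right) = -761074 - \frac{960987}{1224794} = - \frac{932159829743}{1224794}$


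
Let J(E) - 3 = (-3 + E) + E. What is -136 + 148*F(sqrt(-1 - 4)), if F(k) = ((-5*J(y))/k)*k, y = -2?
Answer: 2824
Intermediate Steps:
J(E) = 2*E (J(E) = 3 + ((-3 + E) + E) = 3 + (-3 + 2*E) = 2*E)
F(k) = 20 (F(k) = ((-10*(-2))/k)*k = ((-5*(-4))/k)*k = (20/k)*k = 20)
-136 + 148*F(sqrt(-1 - 4)) = -136 + 148*20 = -136 + 2960 = 2824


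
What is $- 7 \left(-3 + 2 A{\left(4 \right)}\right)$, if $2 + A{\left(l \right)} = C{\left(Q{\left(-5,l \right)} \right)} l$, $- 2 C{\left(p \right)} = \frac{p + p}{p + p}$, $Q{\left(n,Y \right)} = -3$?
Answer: $77$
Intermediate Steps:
$C{\left(p \right)} = - \frac{1}{2}$ ($C{\left(p \right)} = - \frac{\left(p + p\right) \frac{1}{p + p}}{2} = - \frac{2 p \frac{1}{2 p}}{2} = \left(- \frac{1}{2}\right) 1 = - \frac{1}{2}$)
$A{\left(l \right)} = -2 - \frac{l}{2}$
$- 7 \left(-3 + 2 A{\left(4 \right)}\right) = - 7 \left(-3 + 2 \left(-2 - 2\right)\right) = - 7 \left(-3 + 2 \left(-4\right)\right) = - 7 \left(-3 - 8\right) = \left(-7\right) \left(-11\right) = 77$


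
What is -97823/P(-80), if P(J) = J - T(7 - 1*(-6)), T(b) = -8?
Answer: 97823/72 ≈ 1358.7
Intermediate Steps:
P(J) = 8 + J (P(J) = J - 1*(-8) = J + 8 = 8 + J)
-97823/P(-80) = -97823/(8 - 80) = -97823/(-72) = -97823*(-1/72) = 97823/72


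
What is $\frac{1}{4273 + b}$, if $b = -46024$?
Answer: $- \frac{1}{41751} \approx -2.3952 \cdot 10^{-5}$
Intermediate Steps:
$\frac{1}{4273 + b} = \frac{1}{4273 - 46024} = \frac{1}{-41751} = - \frac{1}{41751}$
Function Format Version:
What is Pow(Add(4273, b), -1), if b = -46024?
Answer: Rational(-1, 41751) ≈ -2.3952e-5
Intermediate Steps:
Pow(Add(4273, b), -1) = Pow(Add(4273, -46024), -1) = Pow(-41751, -1) = Rational(-1, 41751)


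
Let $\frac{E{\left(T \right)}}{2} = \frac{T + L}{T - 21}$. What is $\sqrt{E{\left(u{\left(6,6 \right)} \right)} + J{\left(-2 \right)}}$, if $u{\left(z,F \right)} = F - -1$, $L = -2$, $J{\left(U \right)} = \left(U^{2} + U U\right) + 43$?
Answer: $\frac{4 \sqrt{154}}{7} \approx 7.0912$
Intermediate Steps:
$J{\left(U \right)} = 43 + 2 U^{2}$ ($J{\left(U \right)} = \left(U^{2} + U^{2}\right) + 43 = 2 U^{2} + 43 = 43 + 2 U^{2}$)
$u{\left(z,F \right)} = 1 + F$ ($u{\left(z,F \right)} = F + 1 = 1 + F$)
$E{\left(T \right)} = \frac{2 \left(-2 + T\right)}{-21 + T}$ ($E{\left(T \right)} = 2 \frac{T - 2}{T - 21} = 2 \frac{-2 + T}{-21 + T} = \frac{2 \left(-2 + T\right)}{-21 + T}$)
$\sqrt{E{\left(u{\left(6,6 \right)} \right)} + J{\left(-2 \right)}} = \sqrt{\frac{2 \left(-2 + \left(1 + 6\right)\right)}{-21 + \left(1 + 6\right)} + \left(43 + 2 \left(-2\right)^{2}\right)} = \sqrt{\frac{2 \left(-2 + 7\right)}{-21 + 7} + \left(43 + 2 \cdot 4\right)} = \sqrt{2 \frac{1}{-14} \cdot 5 + \left(43 + 8\right)} = \sqrt{2 \left(- \frac{1}{14}\right) 5 + 51} = \sqrt{- \frac{5}{7} + 51} = \sqrt{\frac{352}{7}} = \frac{4 \sqrt{154}}{7}$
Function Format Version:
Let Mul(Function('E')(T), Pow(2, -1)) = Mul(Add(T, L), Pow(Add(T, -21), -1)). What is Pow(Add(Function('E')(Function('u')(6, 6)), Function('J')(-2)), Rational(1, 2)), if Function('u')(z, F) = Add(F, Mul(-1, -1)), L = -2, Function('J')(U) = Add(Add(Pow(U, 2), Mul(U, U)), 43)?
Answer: Mul(Rational(4, 7), Pow(154, Rational(1, 2))) ≈ 7.0912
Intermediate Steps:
Function('J')(U) = Add(43, Mul(2, Pow(U, 2))) (Function('J')(U) = Add(Add(Pow(U, 2), Pow(U, 2)), 43) = Add(Mul(2, Pow(U, 2)), 43) = Add(43, Mul(2, Pow(U, 2))))
Function('u')(z, F) = Add(1, F) (Function('u')(z, F) = Add(F, 1) = Add(1, F))
Function('E')(T) = Mul(2, Pow(Add(-21, T), -1), Add(-2, T)) (Function('E')(T) = Mul(2, Mul(Add(T, -2), Pow(Add(T, -21), -1))) = Mul(2, Mul(Add(-2, T), Pow(Add(-21, T), -1))) = Mul(2, Mul(Pow(Add(-21, T), -1), Add(-2, T))) = Mul(2, Pow(Add(-21, T), -1), Add(-2, T)))
Pow(Add(Function('E')(Function('u')(6, 6)), Function('J')(-2)), Rational(1, 2)) = Pow(Add(Mul(2, Pow(Add(-21, Add(1, 6)), -1), Add(-2, Add(1, 6))), Add(43, Mul(2, Pow(-2, 2)))), Rational(1, 2)) = Pow(Add(Mul(2, Pow(Add(-21, 7), -1), Add(-2, 7)), Add(43, Mul(2, 4))), Rational(1, 2)) = Pow(Add(Mul(2, Pow(-14, -1), 5), Add(43, 8)), Rational(1, 2)) = Pow(Add(Mul(2, Rational(-1, 14), 5), 51), Rational(1, 2)) = Pow(Add(Rational(-5, 7), 51), Rational(1, 2)) = Pow(Rational(352, 7), Rational(1, 2)) = Mul(Rational(4, 7), Pow(154, Rational(1, 2)))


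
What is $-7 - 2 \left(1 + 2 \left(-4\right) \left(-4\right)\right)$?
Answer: $-73$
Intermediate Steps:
$-7 - 2 \left(1 + 2 \left(-4\right) \left(-4\right)\right) = -7 - 2 \left(1 - -32\right) = -7 - 2 \left(1 + 32\right) = -7 - 66 = -73$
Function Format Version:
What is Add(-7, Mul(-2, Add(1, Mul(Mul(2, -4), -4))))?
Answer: -73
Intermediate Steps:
Add(-7, Mul(-2, Add(1, Mul(Mul(2, -4), -4)))) = Add(-7, Mul(-2, Add(1, Mul(-8, -4)))) = Add(-7, Mul(-2, Add(1, 32))) = Add(-7, Mul(-2, 33)) = Add(-7, -66) = -73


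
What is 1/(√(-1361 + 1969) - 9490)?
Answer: -4745/45029746 - √38/22514873 ≈ -0.00010565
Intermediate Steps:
1/(√(-1361 + 1969) - 9490) = 1/(√608 - 9490) = 1/(4*√38 - 9490) = 1/(-9490 + 4*√38)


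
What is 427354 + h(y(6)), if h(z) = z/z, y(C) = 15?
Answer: 427355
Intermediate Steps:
h(z) = 1
427354 + h(y(6)) = 427354 + 1 = 427355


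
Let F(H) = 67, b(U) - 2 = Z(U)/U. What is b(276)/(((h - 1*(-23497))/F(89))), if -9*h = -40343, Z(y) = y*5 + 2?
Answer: 194367/11583536 ≈ 0.016780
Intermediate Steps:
Z(y) = 2 + 5*y (Z(y) = 5*y + 2 = 2 + 5*y)
h = 40343/9 (h = -1/9*(-40343) = 40343/9 ≈ 4482.6)
b(U) = 2 + (2 + 5*U)/U
b(276)/(((h - 1*(-23497))/F(89))) = (7 + 2/276)/(((40343/9 - 1*(-23497))/67)) = (7 + 2*(1/276))/(((40343/9 + 23497)*(1/67))) = (7 + 1/138)/(((251816/9)*(1/67))) = 967/(138*(251816/603)) = (967/138)*(603/251816) = 194367/11583536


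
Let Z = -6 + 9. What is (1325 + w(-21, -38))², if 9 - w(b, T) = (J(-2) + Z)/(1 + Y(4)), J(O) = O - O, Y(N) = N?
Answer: 44448889/25 ≈ 1.7780e+6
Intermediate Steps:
J(O) = 0
Z = 3
w(b, T) = 42/5 (w(b, T) = 9 - (0 + 3)/(1 + 4) = 9 - 3/5 = 9 - 1*⅗ = 9 - ⅗ = 42/5)
(1325 + w(-21, -38))² = (1325 + 42/5)² = (6667/5)² = 44448889/25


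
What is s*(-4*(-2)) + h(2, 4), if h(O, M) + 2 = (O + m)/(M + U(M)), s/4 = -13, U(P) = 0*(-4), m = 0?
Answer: -835/2 ≈ -417.50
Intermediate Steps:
U(P) = 0
s = -52 (s = 4*(-13) = -52)
h(O, M) = -2 + O/M (h(O, M) = -2 + (O + 0)/(M + 0) = -2 + O/M)
s*(-4*(-2)) + h(2, 4) = -(-208)*(-2) + (-2 + 2/4) = -52*8 + (-2 + 2*(1/4)) = -416 + (-2 + 1/2) = -416 - 3/2 = -835/2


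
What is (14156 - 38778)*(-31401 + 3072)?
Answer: 697516638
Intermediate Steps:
(14156 - 38778)*(-31401 + 3072) = -24622*(-28329) = 697516638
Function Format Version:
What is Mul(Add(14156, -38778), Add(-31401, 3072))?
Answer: 697516638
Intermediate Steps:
Mul(Add(14156, -38778), Add(-31401, 3072)) = Mul(-24622, -28329) = 697516638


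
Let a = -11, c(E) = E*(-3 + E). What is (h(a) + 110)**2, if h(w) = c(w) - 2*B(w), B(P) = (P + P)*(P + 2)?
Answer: 17424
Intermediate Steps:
B(P) = 2*P*(2 + P) (B(P) = (2*P)*(2 + P) = 2*P*(2 + P))
h(w) = w*(-3 + w) - 4*w*(2 + w)
(h(a) + 110)**2 = (-11*(-11 - 3*(-11)) + 110)**2 = (-11*(-11 + 33) + 110)**2 = (-11*22 + 110)**2 = (-242 + 110)**2 = (-132)**2 = 17424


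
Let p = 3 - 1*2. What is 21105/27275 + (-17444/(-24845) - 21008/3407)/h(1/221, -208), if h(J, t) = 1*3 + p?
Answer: -10938247308/18469956853 ≈ -0.59222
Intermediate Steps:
p = 1 (p = 3 - 2 = 1)
h(J, t) = 4 (h(J, t) = 1*3 + 1 = 3 + 1 = 4)
21105/27275 + (-17444/(-24845) - 21008/3407)/h(1/221, -208) = 21105/27275 + (-17444/(-24845) - 21008/3407)/4 = 21105*(1/27275) + (-17444*(-1/24845) - 21008*1/3407)*(¼) = 4221/5455 + (17444/24845 - 21008/3407)*(¼) = 4221/5455 - 462512052/84646915*¼ = 4221/5455 - 115628013/84646915 = -10938247308/18469956853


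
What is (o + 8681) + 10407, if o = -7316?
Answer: 11772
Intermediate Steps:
(o + 8681) + 10407 = (-7316 + 8681) + 10407 = 1365 + 10407 = 11772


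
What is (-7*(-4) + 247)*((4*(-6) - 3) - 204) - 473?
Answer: -63998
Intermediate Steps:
(-7*(-4) + 247)*((4*(-6) - 3) - 204) - 473 = (28 + 247)*((-24 - 3) - 204) - 473 = 275*(-27 - 204) - 473 = 275*(-231) - 473 = -63525 - 473 = -63998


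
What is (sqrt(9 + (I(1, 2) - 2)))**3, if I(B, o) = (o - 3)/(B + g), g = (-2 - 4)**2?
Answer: 258*sqrt(9546)/1369 ≈ 18.413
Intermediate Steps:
g = 36 (g = (-6)**2 = 36)
I(B, o) = (-3 + o)/(36 + B) (I(B, o) = (o - 3)/(B + 36) = (-3 + o)/(36 + B))
(sqrt(9 + (I(1, 2) - 2)))**3 = (sqrt(9 + ((-3 + 2)/(36 + 1) - 2)))**3 = (sqrt(9 + (-1/37 - 2)))**3 = (sqrt(9 - 75/37))**3 = (sqrt(258/37))**3 = (sqrt(9546)/37)**3 = 258*sqrt(9546)/1369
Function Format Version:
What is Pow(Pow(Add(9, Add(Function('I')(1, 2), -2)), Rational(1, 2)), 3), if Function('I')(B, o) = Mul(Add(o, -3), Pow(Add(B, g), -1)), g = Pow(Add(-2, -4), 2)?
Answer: Mul(Rational(258, 1369), Pow(9546, Rational(1, 2))) ≈ 18.413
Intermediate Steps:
g = 36 (g = Pow(-6, 2) = 36)
Function('I')(B, o) = Mul(Pow(Add(36, B), -1), Add(-3, o)) (Function('I')(B, o) = Mul(Add(o, -3), Pow(Add(B, 36), -1)) = Mul(Add(-3, o), Pow(Add(36, B), -1)) = Mul(Pow(Add(36, B), -1), Add(-3, o)))
Pow(Pow(Add(9, Add(Function('I')(1, 2), -2)), Rational(1, 2)), 3) = Pow(Pow(Add(9, Add(Mul(Pow(Add(36, 1), -1), Add(-3, 2)), -2)), Rational(1, 2)), 3) = Pow(Pow(Add(9, Add(Mul(Pow(37, -1), -1), -2)), Rational(1, 2)), 3) = Pow(Pow(Add(9, Add(Mul(Rational(1, 37), -1), -2)), Rational(1, 2)), 3) = Pow(Pow(Add(9, Add(Rational(-1, 37), -2)), Rational(1, 2)), 3) = Pow(Pow(Add(9, Rational(-75, 37)), Rational(1, 2)), 3) = Pow(Pow(Rational(258, 37), Rational(1, 2)), 3) = Pow(Mul(Rational(1, 37), Pow(9546, Rational(1, 2))), 3) = Mul(Rational(258, 1369), Pow(9546, Rational(1, 2)))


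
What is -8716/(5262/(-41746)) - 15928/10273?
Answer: 1868915408996/27028263 ≈ 69147.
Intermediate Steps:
-8716/(5262/(-41746)) - 15928/10273 = -8716/(5262*(-1/41746)) - 15928*1/10273 = -8716/(-2631/20873) - 15928/10273 = -8716*(-20873/2631) - 15928/10273 = 181929068/2631 - 15928/10273 = 1868915408996/27028263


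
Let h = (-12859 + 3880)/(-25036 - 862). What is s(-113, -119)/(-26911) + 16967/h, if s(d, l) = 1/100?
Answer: 1182499927033621/24163386900 ≈ 48938.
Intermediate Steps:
s(d, l) = 1/100
h = 8979/25898 (h = -8979/(-25898) = -8979*(-1/25898) = 8979/25898 ≈ 0.34671)
s(-113, -119)/(-26911) + 16967/h = (1/100)/(-26911) + 16967/(8979/25898) = (1/100)*(-1/26911) + 16967*(25898/8979) = -1/2691100 + 439411366/8979 = 1182499927033621/24163386900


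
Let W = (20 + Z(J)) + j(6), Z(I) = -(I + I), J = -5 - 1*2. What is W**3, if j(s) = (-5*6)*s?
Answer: -3112136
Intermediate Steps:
j(s) = -30*s
J = -7 (J = -5 - 2 = -7)
Z(I) = -2*I
W = -146 (W = (20 - 2*(-7)) - 30*6 = (20 + 14) - 180 = 34 - 180 = -146)
W**3 = (-146)**3 = -3112136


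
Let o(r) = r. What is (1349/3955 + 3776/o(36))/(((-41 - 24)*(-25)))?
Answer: 3745661/57841875 ≈ 0.064757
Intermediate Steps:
(1349/3955 + 3776/o(36))/(((-41 - 24)*(-25))) = (1349/3955 + 3776/36)/(((-41 - 24)*(-25))) = (1349*(1/3955) + 3776*(1/36))/((-65*(-25))) = (1349/3955 + 944/9)/1625 = (3745661/35595)*(1/1625) = 3745661/57841875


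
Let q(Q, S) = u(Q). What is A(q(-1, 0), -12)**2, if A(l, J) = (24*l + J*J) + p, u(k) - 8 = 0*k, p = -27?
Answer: 95481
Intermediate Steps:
u(k) = 8 (u(k) = 8 + 0*k = 8 + 0 = 8)
q(Q, S) = 8
A(l, J) = -27 + J**2 + 24*l (A(l, J) = (24*l + J*J) - 27 = (24*l + J**2) - 27 = (J**2 + 24*l) - 27 = -27 + J**2 + 24*l)
A(q(-1, 0), -12)**2 = (-27 + (-12)**2 + 24*8)**2 = (-27 + 144 + 192)**2 = 309**2 = 95481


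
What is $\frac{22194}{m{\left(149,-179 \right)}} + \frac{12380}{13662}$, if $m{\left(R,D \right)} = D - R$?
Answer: $- \frac{74788447}{1120284} \approx -66.758$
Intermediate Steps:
$\frac{22194}{m{\left(149,-179 \right)}} + \frac{12380}{13662} = \frac{22194}{-179 - 149} + \frac{12380}{13662} = \frac{22194}{-179 - 149} + 12380 \cdot \frac{1}{13662} = \frac{22194}{-328} + \frac{6190}{6831} = 22194 \left(- \frac{1}{328}\right) + \frac{6190}{6831} = - \frac{11097}{164} + \frac{6190}{6831} = - \frac{74788447}{1120284}$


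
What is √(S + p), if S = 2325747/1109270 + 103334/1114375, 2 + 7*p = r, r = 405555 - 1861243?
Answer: I*√996505263071945779610203102/69223994350 ≈ 456.02*I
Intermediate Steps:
r = -1455688
p = -1455690/7 (p = -2/7 + (⅐)*(-1455688) = -2/7 - 1455688/7 = -1455690/7 ≈ -2.0796e+5)
S = 541275923861/247228551250 (S = 2325747*(1/1109270) + 103334*(1/1114375) = 2325747/1109270 + 103334/1114375 = 541275923861/247228551250 ≈ 2.1894)
√(S + p) = √(541275923861/247228551250 - 1455690/7) = √(-359884340837645473/1730599858750) = I*√996505263071945779610203102/69223994350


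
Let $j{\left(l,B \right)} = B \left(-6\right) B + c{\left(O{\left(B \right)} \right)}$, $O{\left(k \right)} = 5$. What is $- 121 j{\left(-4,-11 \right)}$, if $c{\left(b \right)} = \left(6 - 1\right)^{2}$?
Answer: $84821$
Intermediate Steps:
$c{\left(b \right)} = 25$ ($c{\left(b \right)} = 5^{2} = 25$)
$j{\left(l,B \right)} = 25 - 6 B^{2}$ ($j{\left(l,B \right)} = B \left(-6\right) B + 25 = - 6 B B + 25 = - 6 B^{2} + 25 = 25 - 6 B^{2}$)
$- 121 j{\left(-4,-11 \right)} = - 121 \left(25 - 6 \left(-11\right)^{2}\right) = - 121 \left(25 - 726\right) = \left(-121\right) \left(-701\right) = 84821$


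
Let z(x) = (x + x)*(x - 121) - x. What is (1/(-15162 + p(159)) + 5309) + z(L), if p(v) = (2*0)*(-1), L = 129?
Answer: 109833527/15162 ≈ 7244.0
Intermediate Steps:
p(v) = 0 (p(v) = 0*(-1) = 0)
z(x) = -x + 2*x*(-121 + x) (z(x) = (2*x)*(-121 + x) - x = 2*x*(-121 + x) - x = -x + 2*x*(-121 + x))
(1/(-15162 + p(159)) + 5309) + z(L) = (1/(-15162 + 0) + 5309) + 129*(-243 + 2*129) = (1/(-15162) + 5309) + 129*(-243 + 258) = (-1/15162 + 5309) + 129*15 = 80495057/15162 + 1935 = 109833527/15162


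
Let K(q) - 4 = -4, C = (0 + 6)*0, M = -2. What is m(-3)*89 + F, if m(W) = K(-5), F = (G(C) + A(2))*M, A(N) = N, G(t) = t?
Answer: -4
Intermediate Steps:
C = 0 (C = 6*0 = 0)
K(q) = 0 (K(q) = 4 - 4 = 0)
F = -4 (F = (0 + 2)*(-2) = 2*(-2) = -4)
m(W) = 0
m(-3)*89 + F = 0*89 - 4 = 0 - 4 = -4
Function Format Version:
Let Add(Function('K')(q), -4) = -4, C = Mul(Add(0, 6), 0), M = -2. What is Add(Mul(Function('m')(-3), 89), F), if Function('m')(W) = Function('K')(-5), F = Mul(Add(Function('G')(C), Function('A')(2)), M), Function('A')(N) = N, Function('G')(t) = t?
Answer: -4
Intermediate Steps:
C = 0 (C = Mul(6, 0) = 0)
Function('K')(q) = 0 (Function('K')(q) = Add(4, -4) = 0)
F = -4 (F = Mul(Add(0, 2), -2) = Mul(2, -2) = -4)
Function('m')(W) = 0
Add(Mul(Function('m')(-3), 89), F) = Add(Mul(0, 89), -4) = Add(0, -4) = -4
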